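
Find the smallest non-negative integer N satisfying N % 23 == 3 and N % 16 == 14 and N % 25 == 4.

5454

From N ≡ 3 (mod 23) write N = 3 + 23t. Substituting into N ≡ 14 (mod 16) gives 23t ≡ 11 (mod 16), and since 7⁻¹ ≡ 7 (mod 16), t ≡ 13. Hence N ≡ 3 + 23·13 = 302 (mod 368).
From N ≡ 302 (mod 368) write N = 302 + 368t. Substituting into N ≡ 4 (mod 25) gives 368t ≡ 2 (mod 25), and since 18⁻¹ ≡ 7 (mod 25), t ≡ 14. Hence N ≡ 302 + 368·14 = 5454 (mod 9200).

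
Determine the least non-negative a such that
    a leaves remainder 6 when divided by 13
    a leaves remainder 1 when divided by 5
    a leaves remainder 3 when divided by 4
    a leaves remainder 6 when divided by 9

The moduli are pairwise coprime; N = 13·5·4·9 = 2340.
N/13 = 180; 180 ≡ 11 (mod 13); 11·6 ≡ 1, so inverse 6.
N/5 = 468; 468 ≡ 3 (mod 5); 3·2 ≡ 1, so inverse 2.
N/4 = 585; 585 ≡ 1 (mod 4), inverse 1.
N/9 = 260; 260 ≡ 8 (mod 9); 8·8 ≡ 1, so inverse 8.
a ≡ 6·180·6 + 1·468·2 + 3·585·1 + 6·260·8 = 21651.
21651 mod 2340 = 591.

591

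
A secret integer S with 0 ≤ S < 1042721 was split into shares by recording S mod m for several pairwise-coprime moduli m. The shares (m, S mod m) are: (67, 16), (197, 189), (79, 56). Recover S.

1001934

The moduli are pairwise coprime; N = 67·197·79 = 1042721.
N/67 = 15563; 15563 ≡ 19 (mod 67); 19·60 ≡ 1, so inverse 60.
N/197 = 5293; 5293 ≡ 171 (mod 197); 171·53 ≡ 1, so inverse 53.
N/79 = 13199; 13199 ≡ 6 (mod 79); 6·66 ≡ 1, so inverse 66.
S ≡ 16·15563·60 + 189·5293·53 + 56·13199·66 = 116743965.
116743965 mod 1042721 = 1001934.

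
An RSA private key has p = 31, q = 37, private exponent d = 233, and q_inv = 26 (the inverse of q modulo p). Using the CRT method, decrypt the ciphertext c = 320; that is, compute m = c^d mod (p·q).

d_p = d mod (p−1) = 233 mod 30 = 23; d_q = d mod (q−1) = 17.
m₁ = c^(d_p) mod p: c ≡ 10 (mod 31), and 10^23 mod 31 = 14.
m₂ = c^(d_q) mod q: c ≡ 24 (mod 37), and 24^17 mod 37 = 20.
h = q_inv·(m₁ − m₂) mod p = 26·(14 − 20) mod 31 = 30.
m = m₂ + h·q = 20 + 30·37 = 1130.

1130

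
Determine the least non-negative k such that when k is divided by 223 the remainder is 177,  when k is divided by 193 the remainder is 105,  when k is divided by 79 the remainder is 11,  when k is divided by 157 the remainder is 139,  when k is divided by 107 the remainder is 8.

11729710977

The moduli are pairwise coprime; N = 223·193·79·157·107 = 57117960719.
N/223 = 256134353; 256134353 ≡ 121 (mod 223); 121·94 ≡ 1, so inverse 94.
N/193 = 295947983; 295947983 ≡ 46 (mod 193); 46·21 ≡ 1, so inverse 21.
N/79 = 723012161; 723012161 ≡ 53 (mod 79); 53·3 ≡ 1, so inverse 3.
N/157 = 363808667; 363808667 ≡ 103 (mod 157); 103·125 ≡ 1, so inverse 125.
N/107 = 533812717; 533812717 ≡ 96 (mod 107); 96·68 ≡ 1, so inverse 68.
k ≡ 177·256134353·94 + 105·295947983·21 + 11·723012161·3 + 139·363808667·125 + 8·533812717·68 = 11549557776215.
11549557776215 mod 57117960719 = 11729710977.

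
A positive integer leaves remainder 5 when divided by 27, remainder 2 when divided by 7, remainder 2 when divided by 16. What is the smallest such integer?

The moduli are pairwise coprime; M = 27·7·16 = 3024.
M/27 = 112; 112 ≡ 4 (mod 27); 4·7 ≡ 1, so inverse 7.
M/7 = 432; 432 ≡ 5 (mod 7); 5·3 ≡ 1, so inverse 3.
M/16 = 189; 189 ≡ 13 (mod 16); 13·5 ≡ 1, so inverse 5.
N ≡ 5·112·7 + 2·432·3 + 2·189·5 = 8402.
8402 mod 3024 = 2354.

2354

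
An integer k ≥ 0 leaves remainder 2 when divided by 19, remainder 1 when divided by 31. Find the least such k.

249

From k ≡ 2 (mod 19) write k = 2 + 19t. Substituting into k ≡ 1 (mod 31) gives 19t ≡ 30 (mod 31), and since 19⁻¹ ≡ 18 (mod 31), t ≡ 13. Hence k ≡ 2 + 19·13 = 249 (mod 589).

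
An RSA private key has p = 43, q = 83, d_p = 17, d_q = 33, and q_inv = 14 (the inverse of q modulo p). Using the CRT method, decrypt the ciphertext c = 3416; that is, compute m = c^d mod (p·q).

m₁ = c^(d_p) mod p: c ≡ 19 (mod 43), and 19^17 mod 43 = 18.
m₂ = c^(d_q) mod q: c ≡ 13 (mod 83), and 13^33 mod 83 = 42.
h = q_inv·(m₁ − m₂) mod p = 14·(18 − 42) mod 43 = 8.
m = m₂ + h·q = 42 + 8·83 = 706.

706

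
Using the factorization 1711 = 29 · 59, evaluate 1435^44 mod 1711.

Mod 29: 1435 ≡ 14; by Fermat, exponent reduces to 44 mod 28 = 16; 14^16 ≡ 7 (mod 29).
Mod 59: 1435 ≡ 19; 19^44 ≡ 45 (mod 59).
Combine by CRT: x ≡ 7 (mod 29), x ≡ 45 (mod 59) ⇒ x ≡ 1225 (mod 1711).

1225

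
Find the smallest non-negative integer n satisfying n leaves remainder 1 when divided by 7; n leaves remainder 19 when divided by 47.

Combine the congruences pairwise.
From n ≡ 1 (mod 7) write n = 1 + 7t. Substituting into n ≡ 19 (mod 47) gives 7t ≡ 18 (mod 47), and since 7⁻¹ ≡ 27 (mod 47), t ≡ 16. Hence n ≡ 1 + 7·16 = 113 (mod 329).

113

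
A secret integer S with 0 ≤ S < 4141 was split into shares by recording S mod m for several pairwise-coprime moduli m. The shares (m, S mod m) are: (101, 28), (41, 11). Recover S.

From S ≡ 28 (mod 101) write S = 28 + 101t. Substituting into S ≡ 11 (mod 41) gives 101t ≡ 24 (mod 41), and since 19⁻¹ ≡ 13 (mod 41), t ≡ 25. Hence S ≡ 28 + 101·25 = 2553 (mod 4141).

2553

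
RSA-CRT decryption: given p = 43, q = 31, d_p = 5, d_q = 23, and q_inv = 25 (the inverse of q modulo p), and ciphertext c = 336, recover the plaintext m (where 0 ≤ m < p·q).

m₁ = c^(d_p) mod p: c ≡ 35 (mod 43), and 35^5 mod 43 = 41.
m₂ = c^(d_q) mod q: c ≡ 26 (mod 31), and 26^23 mod 31 = 6.
h = q_inv·(m₁ − m₂) mod p = 25·(41 − 6) mod 43 = 15.
m = m₂ + h·q = 6 + 15·31 = 471.

471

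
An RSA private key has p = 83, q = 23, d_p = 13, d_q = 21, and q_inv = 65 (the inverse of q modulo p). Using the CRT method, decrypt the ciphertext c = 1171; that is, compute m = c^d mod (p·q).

m₁ = c^(d_p) mod p: c ≡ 9 (mod 83), and 9^13 mod 83 = 78.
m₂ = c^(d_q) mod q: c ≡ 21 (mod 23), and 21^21 mod 23 = 11.
h = q_inv·(m₁ − m₂) mod p = 65·(78 − 11) mod 83 = 39.
m = m₂ + h·q = 11 + 39·23 = 908.

908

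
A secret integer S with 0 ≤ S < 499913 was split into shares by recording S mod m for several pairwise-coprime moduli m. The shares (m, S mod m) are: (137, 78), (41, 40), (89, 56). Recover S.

46247

Combine the congruences pairwise.
From S ≡ 78 (mod 137) write S = 78 + 137t. Substituting into S ≡ 40 (mod 41) gives 137t ≡ 3 (mod 41), and since 14⁻¹ ≡ 3 (mod 41), t ≡ 9. Hence S ≡ 78 + 137·9 = 1311 (mod 5617).
From S ≡ 1311 (mod 5617) write S = 1311 + 5617t. Substituting into S ≡ 56 (mod 89) gives 5617t ≡ 80 (mod 89), and since 10⁻¹ ≡ 9 (mod 89), t ≡ 8. Hence S ≡ 1311 + 5617·8 = 46247 (mod 499913).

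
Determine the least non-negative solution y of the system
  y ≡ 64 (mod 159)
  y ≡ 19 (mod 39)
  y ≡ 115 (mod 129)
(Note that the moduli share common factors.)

76225

gcd(159, 39) = 3 and 3 | (19 − 64), so the pair is consistent; merging gives y ≡ 1813 (mod 2067), where 2067 = lcm(159, 39).
gcd(2067, 129) = 3 and 3 | (115 − 1813), so the pair is consistent; merging gives y ≡ 76225 (mod 88881), where 88881 = lcm(2067, 129).
The solution is unique modulo lcm(159, 39, 129) = 88881.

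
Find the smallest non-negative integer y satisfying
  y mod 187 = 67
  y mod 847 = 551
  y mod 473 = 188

343586

gcd(187, 847) = 11 and 11 | (551 − 67), so the pair is consistent; merging gives y ≡ 12409 (mod 14399), where 14399 = lcm(187, 847).
gcd(14399, 473) = 11 and 11 | (188 − 12409), so the pair is consistent; merging gives y ≡ 343586 (mod 619157), where 619157 = lcm(14399, 473).
The solution is unique modulo lcm(187, 847, 473) = 619157.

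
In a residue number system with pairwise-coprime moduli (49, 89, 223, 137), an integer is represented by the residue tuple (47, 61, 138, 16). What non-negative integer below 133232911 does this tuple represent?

67068503

The moduli are pairwise coprime; N = 49·89·223·137 = 133232911.
N/49 = 2719039; 2719039 ≡ 29 (mod 49); 29·22 ≡ 1, so inverse 22.
N/89 = 1496999; 1496999 ≡ 19 (mod 89); 19·75 ≡ 1, so inverse 75.
N/223 = 597457; 597457 ≡ 40 (mod 223); 40·184 ≡ 1, so inverse 184.
N/137 = 972503; 972503 ≡ 77 (mod 137); 77·121 ≡ 1, so inverse 121.
x ≡ 47·2719039·22 + 61·1496999·75 + 138·597457·184 + 16·972503·121 = 26713650703.
26713650703 mod 133232911 = 67068503.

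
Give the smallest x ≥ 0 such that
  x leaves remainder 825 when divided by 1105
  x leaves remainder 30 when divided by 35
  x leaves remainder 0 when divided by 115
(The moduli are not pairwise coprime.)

gcd(1105, 35) = 5 and 5 | (30 − 825), so the pair is consistent; merging gives x ≡ 5245 (mod 7735), where 7735 = lcm(1105, 35).
gcd(7735, 115) = 5 and 5 | (0 − 5245), so the pair is consistent; merging gives x ≡ 105800 (mod 177905), where 177905 = lcm(7735, 115).
The solution is unique modulo lcm(1105, 35, 115) = 177905.

105800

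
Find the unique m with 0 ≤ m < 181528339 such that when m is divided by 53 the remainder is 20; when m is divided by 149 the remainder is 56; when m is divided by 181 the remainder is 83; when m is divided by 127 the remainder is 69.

From m ≡ 20 (mod 53) write m = 20 + 53t. Substituting into m ≡ 56 (mod 149) gives 53t ≡ 36 (mod 149), and since 53⁻¹ ≡ 45 (mod 149), t ≡ 130. Hence m ≡ 20 + 53·130 = 6910 (mod 7897).
From m ≡ 6910 (mod 7897) write m = 6910 + 7897t. Substituting into m ≡ 83 (mod 181) gives 7897t ≡ 51 (mod 181), and since 114⁻¹ ≡ 27 (mod 181), t ≡ 110. Hence m ≡ 6910 + 7897·110 = 875580 (mod 1429357).
From m ≡ 875580 (mod 1429357) write m = 875580 + 1429357t. Substituting into m ≡ 69 (mod 127) gives 1429357t ≡ 27 (mod 127), and since 99⁻¹ ≡ 68 (mod 127), t ≡ 58. Hence m ≡ 875580 + 1429357·58 = 83778286 (mod 181528339).

83778286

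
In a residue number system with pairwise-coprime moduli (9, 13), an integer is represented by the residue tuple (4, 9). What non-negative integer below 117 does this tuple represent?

22

Combine the congruences pairwise.
From x ≡ 4 (mod 9) write x = 4 + 9t. Substituting into x ≡ 9 (mod 13) gives 9t ≡ 5 (mod 13), and since 9⁻¹ ≡ 3 (mod 13), t ≡ 2. Hence x ≡ 4 + 9·2 = 22 (mod 117).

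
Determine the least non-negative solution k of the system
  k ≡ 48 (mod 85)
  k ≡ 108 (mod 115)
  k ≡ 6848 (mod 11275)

1923598

Combine the congruences pairwise.
gcd(85, 115) = 5 and 5 | (108 − 48), so the pair is consistent; merging gives k ≡ 1833 (mod 1955), where 1955 = lcm(85, 115).
gcd(1955, 11275) = 5 and 5 | (6848 − 1833), so the pair is consistent; merging gives k ≡ 1923598 (mod 4408525), where 4408525 = lcm(1955, 11275).
The solution is unique modulo lcm(85, 115, 11275) = 4408525.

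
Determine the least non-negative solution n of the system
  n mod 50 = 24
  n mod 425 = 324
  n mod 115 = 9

13924

gcd(50, 425) = 25 and 25 | (324 − 24), so the pair is consistent; merging gives n ≡ 324 (mod 850), where 850 = lcm(50, 425).
gcd(850, 115) = 5 and 5 | (9 − 324), so the pair is consistent; merging gives n ≡ 13924 (mod 19550), where 19550 = lcm(850, 115).
The solution is unique modulo lcm(50, 425, 115) = 19550.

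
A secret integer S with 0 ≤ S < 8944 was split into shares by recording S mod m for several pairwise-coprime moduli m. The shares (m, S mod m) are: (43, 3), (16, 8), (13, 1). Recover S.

The moduli are pairwise coprime; N = 43·16·13 = 8944.
N/43 = 208; 208 ≡ 36 (mod 43); 36·6 ≡ 1, so inverse 6.
N/16 = 559; 559 ≡ 15 (mod 16); 15·15 ≡ 1, so inverse 15.
N/13 = 688; 688 ≡ 12 (mod 13); 12·12 ≡ 1, so inverse 12.
S ≡ 3·208·6 + 8·559·15 + 1·688·12 = 79080.
79080 mod 8944 = 7528.

7528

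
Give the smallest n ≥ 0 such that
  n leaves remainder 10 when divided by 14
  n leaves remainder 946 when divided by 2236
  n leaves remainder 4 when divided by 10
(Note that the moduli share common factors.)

7654

gcd(14, 2236) = 2 and 2 | (946 − 10), so the pair is consistent; merging gives n ≡ 7654 (mod 15652), where 15652 = lcm(14, 2236).
gcd(15652, 10) = 2 and 2 | (4 − 7654), so the pair is consistent; merging gives n ≡ 7654 (mod 78260), where 78260 = lcm(15652, 10).
The solution is unique modulo lcm(14, 2236, 10) = 78260.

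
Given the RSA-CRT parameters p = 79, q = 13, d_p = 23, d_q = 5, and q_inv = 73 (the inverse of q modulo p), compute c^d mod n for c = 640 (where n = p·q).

m₁ = c^(d_p) mod p: c ≡ 8 (mod 79), and 8^23 mod 79 = 52.
m₂ = c^(d_q) mod q: c ≡ 3 (mod 13), and 3^5 mod 13 = 9.
h = q_inv·(m₁ − m₂) mod p = 73·(52 − 9) mod 79 = 58.
m = m₂ + h·q = 9 + 58·13 = 763.

763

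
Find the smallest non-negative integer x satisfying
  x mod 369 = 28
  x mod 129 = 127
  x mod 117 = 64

Combine the congruences pairwise.
gcd(369, 129) = 3 and 3 | (127 − 28), so the pair is consistent; merging gives x ≡ 5932 (mod 15867), where 15867 = lcm(369, 129).
gcd(15867, 117) = 9 and 9 | (64 − 5932), so the pair is consistent; merging gives x ≡ 53533 (mod 206271), where 206271 = lcm(15867, 117).
The solution is unique modulo lcm(369, 129, 117) = 206271.

53533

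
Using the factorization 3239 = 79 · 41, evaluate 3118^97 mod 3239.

1307

Mod 79: 3118 ≡ 37; by Fermat, exponent reduces to 97 mod 78 = 19; 37^19 ≡ 43 (mod 79).
Mod 41: 3118 ≡ 2; by Fermat, exponent reduces to 97 mod 40 = 17; 2^17 ≡ 36 (mod 41).
Combine by CRT: x ≡ 43 (mod 79), x ≡ 36 (mod 41) ⇒ x ≡ 1307 (mod 3239).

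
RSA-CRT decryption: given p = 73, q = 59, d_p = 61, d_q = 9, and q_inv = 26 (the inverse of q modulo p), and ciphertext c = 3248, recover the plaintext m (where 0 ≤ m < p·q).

m₁ = c^(d_p) mod p: c ≡ 36 (mod 73), and 36^61 mod 73 = 69.
m₂ = c^(d_q) mod q: c ≡ 3 (mod 59), and 3^9 mod 59 = 36.
h = q_inv·(m₁ − m₂) mod p = 26·(69 − 36) mod 73 = 55.
m = m₂ + h·q = 36 + 55·59 = 3281.

3281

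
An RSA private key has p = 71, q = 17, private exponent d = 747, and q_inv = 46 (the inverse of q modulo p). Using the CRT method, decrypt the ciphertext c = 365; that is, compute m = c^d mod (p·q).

444

d_p = d mod (p−1) = 747 mod 70 = 47; d_q = d mod (q−1) = 11.
m₁ = c^(d_p) mod p: c ≡ 10 (mod 71), and 10^47 mod 71 = 18.
m₂ = c^(d_q) mod q: c ≡ 8 (mod 17), and 8^11 mod 17 = 2.
h = q_inv·(m₁ − m₂) mod p = 46·(18 − 2) mod 71 = 26.
m = m₂ + h·q = 2 + 26·17 = 444.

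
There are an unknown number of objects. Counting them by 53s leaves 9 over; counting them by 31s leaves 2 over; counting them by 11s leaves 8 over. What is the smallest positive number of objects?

Combine the congruences pairwise.
From N ≡ 9 (mod 53) write N = 9 + 53t. Substituting into N ≡ 2 (mod 31) gives 53t ≡ 24 (mod 31), and since 22⁻¹ ≡ 24 (mod 31), t ≡ 18. Hence N ≡ 9 + 53·18 = 963 (mod 1643).
From N ≡ 963 (mod 1643) write N = 963 + 1643t. Substituting into N ≡ 8 (mod 11) gives 1643t ≡ 2 (mod 11), and since 4⁻¹ ≡ 3 (mod 11), t ≡ 6. Hence N ≡ 963 + 1643·6 = 10821 (mod 18073).

10821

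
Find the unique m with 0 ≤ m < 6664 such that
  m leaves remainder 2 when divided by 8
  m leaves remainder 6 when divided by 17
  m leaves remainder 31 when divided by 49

6058

The moduli are pairwise coprime; N = 8·17·49 = 6664.
N/8 = 833; 833 ≡ 1 (mod 8), inverse 1.
N/17 = 392; 392 ≡ 1 (mod 17), inverse 1.
N/49 = 136; 136 ≡ 38 (mod 49); 38·40 ≡ 1, so inverse 40.
m ≡ 2·833·1 + 6·392·1 + 31·136·40 = 172658.
172658 mod 6664 = 6058.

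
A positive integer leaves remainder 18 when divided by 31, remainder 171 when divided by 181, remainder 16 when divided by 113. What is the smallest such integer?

From a ≡ 18 (mod 31) write a = 18 + 31t. Substituting into a ≡ 171 (mod 181) gives 31t ≡ 153 (mod 181), and since 31⁻¹ ≡ 146 (mod 181), t ≡ 75. Hence a ≡ 18 + 31·75 = 2343 (mod 5611).
From a ≡ 2343 (mod 5611) write a = 2343 + 5611t. Substituting into a ≡ 16 (mod 113) gives 5611t ≡ 46 (mod 113), and since 74⁻¹ ≡ 84 (mod 113), t ≡ 22. Hence a ≡ 2343 + 5611·22 = 125785 (mod 634043).

125785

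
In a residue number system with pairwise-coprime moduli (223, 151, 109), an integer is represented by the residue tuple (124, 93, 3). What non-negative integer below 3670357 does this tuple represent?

1156602

From x ≡ 124 (mod 223) write x = 124 + 223t. Substituting into x ≡ 93 (mod 151) gives 223t ≡ 120 (mod 151), and since 72⁻¹ ≡ 86 (mod 151), t ≡ 52. Hence x ≡ 124 + 223·52 = 11720 (mod 33673).
From x ≡ 11720 (mod 33673) write x = 11720 + 33673t. Substituting into x ≡ 3 (mod 109) gives 33673t ≡ 55 (mod 109), and since 101⁻¹ ≡ 68 (mod 109), t ≡ 34. Hence x ≡ 11720 + 33673·34 = 1156602 (mod 3670357).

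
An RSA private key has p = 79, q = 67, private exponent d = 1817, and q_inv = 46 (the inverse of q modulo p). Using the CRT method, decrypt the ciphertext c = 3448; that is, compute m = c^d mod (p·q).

2791

d_p = d mod (p−1) = 1817 mod 78 = 23; d_q = d mod (q−1) = 35.
m₁ = c^(d_p) mod p: c ≡ 51 (mod 79), and 51^23 mod 79 = 26.
m₂ = c^(d_q) mod q: c ≡ 31 (mod 67), and 31^35 mod 67 = 44.
h = q_inv·(m₁ − m₂) mod p = 46·(26 − 44) mod 79 = 41.
m = m₂ + h·q = 44 + 41·67 = 2791.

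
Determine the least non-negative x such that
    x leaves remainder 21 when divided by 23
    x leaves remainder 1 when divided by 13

From x ≡ 21 (mod 23) write x = 21 + 23t. Substituting into x ≡ 1 (mod 13) gives 23t ≡ 6 (mod 13), and since 10⁻¹ ≡ 4 (mod 13), t ≡ 11. Hence x ≡ 21 + 23·11 = 274 (mod 299).

274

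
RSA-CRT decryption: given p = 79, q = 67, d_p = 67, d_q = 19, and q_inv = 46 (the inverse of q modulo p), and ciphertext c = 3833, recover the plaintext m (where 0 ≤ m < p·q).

2032

m₁ = c^(d_p) mod p: c ≡ 41 (mod 79), and 41^67 mod 79 = 57.
m₂ = c^(d_q) mod q: c ≡ 14 (mod 67), and 14^19 mod 67 = 22.
h = q_inv·(m₁ − m₂) mod p = 46·(57 − 22) mod 79 = 30.
m = m₂ + h·q = 22 + 30·67 = 2032.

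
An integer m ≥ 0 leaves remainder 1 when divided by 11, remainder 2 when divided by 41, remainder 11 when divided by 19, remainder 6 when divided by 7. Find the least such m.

5578

From m ≡ 1 (mod 11) write m = 1 + 11t. Substituting into m ≡ 2 (mod 41) gives 11t ≡ 1 (mod 41), and since 11⁻¹ ≡ 15 (mod 41), t ≡ 15. Hence m ≡ 1 + 11·15 = 166 (mod 451).
From m ≡ 166 (mod 451) write m = 166 + 451t. Substituting into m ≡ 11 (mod 19) gives 451t ≡ 16 (mod 19), and since 14⁻¹ ≡ 15 (mod 19), t ≡ 12. Hence m ≡ 166 + 451·12 = 5578 (mod 8569).
From m ≡ 5578 (mod 8569) write m = 5578 + 8569t. Substituting into m ≡ 6 (mod 7) gives 8569t ≡ 0 (mod 7), and since 1⁻¹ ≡ 1 (mod 7), t ≡ 0. Hence m ≡ 5578 + 8569·0 = 5578 (mod 59983).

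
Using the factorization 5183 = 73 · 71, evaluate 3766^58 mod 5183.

Mod 73: 3766 ≡ 43; 43^58 ≡ 3 (mod 73).
Mod 71: 3766 ≡ 3; 3^58 ≡ 12 (mod 71).
Combine by CRT: x ≡ 3 (mod 73), x ≡ 12 (mod 71) ⇒ x ≡ 2923 (mod 5183).

2923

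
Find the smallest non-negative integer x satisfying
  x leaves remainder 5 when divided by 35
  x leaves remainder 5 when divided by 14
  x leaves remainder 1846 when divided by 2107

16595

Combine the congruences pairwise.
gcd(35, 14) = 7 and 7 | (5 − 5), so the pair is consistent; merging gives x ≡ 5 (mod 70), where 70 = lcm(35, 14).
gcd(70, 2107) = 7 and 7 | (1846 − 5), so the pair is consistent; merging gives x ≡ 16595 (mod 21070), where 21070 = lcm(70, 2107).
The solution is unique modulo lcm(35, 14, 2107) = 21070.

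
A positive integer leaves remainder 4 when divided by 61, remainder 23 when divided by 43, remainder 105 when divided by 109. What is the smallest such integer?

The moduli are pairwise coprime; N = 61·43·109 = 285907.
N/61 = 4687; 4687 ≡ 51 (mod 61); 51·6 ≡ 1, so inverse 6.
N/43 = 6649; 6649 ≡ 27 (mod 43); 27·8 ≡ 1, so inverse 8.
N/109 = 2623; 2623 ≡ 7 (mod 109); 7·78 ≡ 1, so inverse 78.
x ≡ 4·4687·6 + 23·6649·8 + 105·2623·78 = 22818274.
22818274 mod 285907 = 231621.

231621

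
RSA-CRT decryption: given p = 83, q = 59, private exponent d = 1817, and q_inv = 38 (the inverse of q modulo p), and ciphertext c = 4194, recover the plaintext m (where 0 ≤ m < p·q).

4676

d_p = d mod (p−1) = 1817 mod 82 = 13; d_q = d mod (q−1) = 19.
m₁ = c^(d_p) mod p: c ≡ 44 (mod 83), and 44^13 mod 83 = 28.
m₂ = c^(d_q) mod q: c ≡ 5 (mod 59), and 5^19 mod 59 = 15.
h = q_inv·(m₁ − m₂) mod p = 38·(28 − 15) mod 83 = 79.
m = m₂ + h·q = 15 + 79·59 = 4676.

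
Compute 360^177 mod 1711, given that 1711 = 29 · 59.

Mod 29: 360 ≡ 12; by Fermat, exponent reduces to 177 mod 28 = 9; 12^9 ≡ 12 (mod 29).
Mod 59: 360 ≡ 6; by Fermat, exponent reduces to 177 mod 58 = 3; 6^3 ≡ 39 (mod 59).
Combine by CRT: x ≡ 12 (mod 29), x ≡ 39 (mod 59) ⇒ x ≡ 157 (mod 1711).

157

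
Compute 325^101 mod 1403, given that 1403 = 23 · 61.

Mod 23: 325 ≡ 3; by Fermat, exponent reduces to 101 mod 22 = 13; 3^13 ≡ 9 (mod 23).
Mod 61: 325 ≡ 20; by Fermat, exponent reduces to 101 mod 60 = 41; 20^41 ≡ 20 (mod 61).
Combine by CRT: x ≡ 9 (mod 23), x ≡ 20 (mod 61) ⇒ x ≡ 630 (mod 1403).

630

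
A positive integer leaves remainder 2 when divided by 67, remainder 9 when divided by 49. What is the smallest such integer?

940

From x ≡ 2 (mod 67) write x = 2 + 67t. Substituting into x ≡ 9 (mod 49) gives 67t ≡ 7 (mod 49), and since 18⁻¹ ≡ 30 (mod 49), t ≡ 14. Hence x ≡ 2 + 67·14 = 940 (mod 3283).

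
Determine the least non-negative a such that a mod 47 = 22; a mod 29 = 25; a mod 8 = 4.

1620

The moduli are pairwise coprime; N = 47·29·8 = 10904.
N/47 = 232; 232 ≡ 44 (mod 47); 44·31 ≡ 1, so inverse 31.
N/29 = 376; 376 ≡ 28 (mod 29); 28·28 ≡ 1, so inverse 28.
N/8 = 1363; 1363 ≡ 3 (mod 8); 3·3 ≡ 1, so inverse 3.
a ≡ 22·232·31 + 25·376·28 + 4·1363·3 = 437780.
437780 mod 10904 = 1620.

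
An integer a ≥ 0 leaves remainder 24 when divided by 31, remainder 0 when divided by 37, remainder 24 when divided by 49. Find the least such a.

37999

The moduli are pairwise coprime; N = 31·37·49 = 56203.
N/31 = 1813; 1813 ≡ 15 (mod 31); 15·29 ≡ 1, so inverse 29.
N/37 = 1519; 1519 ≡ 2 (mod 37); 2·19 ≡ 1, so inverse 19.
N/49 = 1147; 1147 ≡ 20 (mod 49); 20·27 ≡ 1, so inverse 27.
a ≡ 24·1813·29 + 0·1519·19 + 24·1147·27 = 2005104.
2005104 mod 56203 = 37999.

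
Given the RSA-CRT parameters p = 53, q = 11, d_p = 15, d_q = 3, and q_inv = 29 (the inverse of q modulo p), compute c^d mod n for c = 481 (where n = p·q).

567

m₁ = c^(d_p) mod p: c ≡ 4 (mod 53), and 4^15 mod 53 = 37.
m₂ = c^(d_q) mod q: c ≡ 8 (mod 11), and 8^3 mod 11 = 6.
h = q_inv·(m₁ − m₂) mod p = 29·(37 − 6) mod 53 = 51.
m = m₂ + h·q = 6 + 51·11 = 567.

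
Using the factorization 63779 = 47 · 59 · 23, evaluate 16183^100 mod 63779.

16063

Mod 47: 16183 ≡ 15; by Fermat, exponent reduces to 100 mod 46 = 8; 15^8 ≡ 36 (mod 47).
Mod 59: 16183 ≡ 17; by Fermat, exponent reduces to 100 mod 58 = 42; 17^42 ≡ 15 (mod 59).
Mod 23: 16183 ≡ 14; by Fermat, exponent reduces to 100 mod 22 = 12; 14^12 ≡ 9 (mod 23).
Combine by CRT: x ≡ 36 (mod 47), x ≡ 15 (mod 59), x ≡ 9 (mod 23) ⇒ x ≡ 16063 (mod 63779).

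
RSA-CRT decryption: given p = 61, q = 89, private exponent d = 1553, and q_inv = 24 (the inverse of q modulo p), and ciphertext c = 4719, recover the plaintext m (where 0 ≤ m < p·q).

d_p = d mod (p−1) = 1553 mod 60 = 53; d_q = d mod (q−1) = 57.
m₁ = c^(d_p) mod p: c ≡ 22 (mod 61), and 22^53 mod 61 = 12.
m₂ = c^(d_q) mod q: c ≡ 2 (mod 89), and 2^57 mod 89 = 4.
h = q_inv·(m₁ − m₂) mod p = 24·(12 − 4) mod 61 = 9.
m = m₂ + h·q = 4 + 9·89 = 805.

805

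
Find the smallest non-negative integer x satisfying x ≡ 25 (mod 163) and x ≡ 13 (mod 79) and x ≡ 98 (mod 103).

The moduli are pairwise coprime; N = 163·79·103 = 1326331.
N/163 = 8137; 8137 ≡ 150 (mod 163); 150·25 ≡ 1, so inverse 25.
N/79 = 16789; 16789 ≡ 41 (mod 79); 41·27 ≡ 1, so inverse 27.
N/103 = 12877; 12877 ≡ 2 (mod 103); 2·52 ≡ 1, so inverse 52.
x ≡ 25·8137·25 + 13·16789·27 + 98·12877·52 = 76599756.
76599756 mod 1326331 = 998889.

998889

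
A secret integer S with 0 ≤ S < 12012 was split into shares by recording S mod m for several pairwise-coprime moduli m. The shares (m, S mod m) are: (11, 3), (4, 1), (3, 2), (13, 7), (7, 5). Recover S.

5129

The moduli are pairwise coprime; N = 11·4·3·13·7 = 12012.
N/11 = 1092; 1092 ≡ 3 (mod 11); 3·4 ≡ 1, so inverse 4.
N/4 = 3003; 3003 ≡ 3 (mod 4); 3·3 ≡ 1, so inverse 3.
N/3 = 4004; 4004 ≡ 2 (mod 3); 2·2 ≡ 1, so inverse 2.
N/13 = 924; 924 ≡ 1 (mod 13), inverse 1.
N/7 = 1716; 1716 ≡ 1 (mod 7), inverse 1.
S ≡ 3·1092·4 + 1·3003·3 + 2·4004·2 + 7·924·1 + 5·1716·1 = 53177.
53177 mod 12012 = 5129.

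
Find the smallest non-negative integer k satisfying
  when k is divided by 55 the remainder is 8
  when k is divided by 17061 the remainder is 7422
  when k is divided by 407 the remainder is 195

Combine the congruences pairwise.
gcd(55, 17061) = 11 and 11 | (7422 − 8), so the pair is consistent; merging gives k ≡ 24483 (mod 85305), where 85305 = lcm(55, 17061).
gcd(85305, 407) = 11 and 11 | (195 − 24483), so the pair is consistent; merging gives k ≡ 1218753 (mod 3156285), where 3156285 = lcm(85305, 407).
The solution is unique modulo lcm(55, 17061, 407) = 3156285.

1218753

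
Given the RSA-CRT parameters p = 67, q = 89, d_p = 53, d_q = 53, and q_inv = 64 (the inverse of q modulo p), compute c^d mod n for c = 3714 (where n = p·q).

m₁ = c^(d_p) mod p: c ≡ 29 (mod 67), and 29^53 mod 67 = 37.
m₂ = c^(d_q) mod q: c ≡ 65 (mod 89), and 65^53 mod 89 = 3.
h = q_inv·(m₁ − m₂) mod p = 64·(37 − 3) mod 67 = 32.
m = m₂ + h·q = 3 + 32·89 = 2851.

2851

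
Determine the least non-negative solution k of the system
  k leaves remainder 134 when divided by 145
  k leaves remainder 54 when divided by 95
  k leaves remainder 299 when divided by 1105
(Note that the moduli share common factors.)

gcd(145, 95) = 5 and 5 | (54 − 134), so the pair is consistent; merging gives k ≡ 1004 (mod 2755), where 2755 = lcm(145, 95).
gcd(2755, 1105) = 5 and 5 | (299 − 1004), so the pair is consistent; merging gives k ≡ 259974 (mod 608855), where 608855 = lcm(2755, 1105).
The solution is unique modulo lcm(145, 95, 1105) = 608855.

259974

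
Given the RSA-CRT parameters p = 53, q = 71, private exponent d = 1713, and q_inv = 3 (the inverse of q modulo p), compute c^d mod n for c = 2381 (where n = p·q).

d_p = d mod (p−1) = 1713 mod 52 = 49; d_q = d mod (q−1) = 33.
m₁ = c^(d_p) mod p: c ≡ 49 (mod 53), and 49^49 mod 53 = 24.
m₂ = c^(d_q) mod q: c ≡ 38 (mod 71), and 38^33 mod 71 = 3.
h = q_inv·(m₁ − m₂) mod p = 3·(24 − 3) mod 53 = 10.
m = m₂ + h·q = 3 + 10·71 = 713.

713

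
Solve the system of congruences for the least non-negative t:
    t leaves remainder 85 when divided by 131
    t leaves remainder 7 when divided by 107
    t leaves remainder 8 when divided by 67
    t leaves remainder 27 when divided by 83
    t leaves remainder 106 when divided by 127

7222143269

The moduli are pairwise coprime; N = 131·107·67·83·127 = 9899464199.
N/131 = 75568429; 75568429 ≡ 31 (mod 131); 31·93 ≡ 1, so inverse 93.
N/107 = 92518357; 92518357 ≡ 58 (mod 107); 58·24 ≡ 1, so inverse 24.
N/67 = 147753197; 147753197 ≡ 40 (mod 67); 40·62 ≡ 1, so inverse 62.
N/83 = 119270653; 119270653 ≡ 68 (mod 83); 68·11 ≡ 1, so inverse 11.
N/127 = 77948537; 77948537 ≡ 1 (mod 127), inverse 1.
t ≡ 85·75568429·93 + 7·92518357·24 + 8·147753197·62 + 27·119270653·11 + 106·77948537·1 = 729883029796.
729883029796 mod 9899464199 = 7222143269.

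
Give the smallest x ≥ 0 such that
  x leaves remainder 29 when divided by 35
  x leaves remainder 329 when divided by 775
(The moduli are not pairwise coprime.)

Combine the congruences pairwise.
gcd(35, 775) = 5 and 5 | (329 − 29), so the pair is consistent; merging gives x ≡ 2654 (mod 5425), where 5425 = lcm(35, 775).
The solution is unique modulo lcm(35, 775) = 5425.

2654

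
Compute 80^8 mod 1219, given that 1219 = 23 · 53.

100

Mod 23: 80 ≡ 11; 11^8 ≡ 8 (mod 23).
Mod 53: 80 ≡ 27; 27^8 ≡ 47 (mod 53).
Combine by CRT: x ≡ 8 (mod 23), x ≡ 47 (mod 53) ⇒ x ≡ 100 (mod 1219).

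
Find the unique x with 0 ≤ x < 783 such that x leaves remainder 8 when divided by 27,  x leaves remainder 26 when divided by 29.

From x ≡ 8 (mod 27) write x = 8 + 27t. Substituting into x ≡ 26 (mod 29) gives 27t ≡ 18 (mod 29), and since 27⁻¹ ≡ 14 (mod 29), t ≡ 20. Hence x ≡ 8 + 27·20 = 548 (mod 783).

548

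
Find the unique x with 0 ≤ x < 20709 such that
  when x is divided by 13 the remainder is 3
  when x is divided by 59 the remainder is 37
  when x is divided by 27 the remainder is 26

15200

The moduli are pairwise coprime; N = 13·59·27 = 20709.
N/13 = 1593; 1593 ≡ 7 (mod 13); 7·2 ≡ 1, so inverse 2.
N/59 = 351; 351 ≡ 56 (mod 59); 56·39 ≡ 1, so inverse 39.
N/27 = 767; 767 ≡ 11 (mod 27); 11·5 ≡ 1, so inverse 5.
x ≡ 3·1593·2 + 37·351·39 + 26·767·5 = 615761.
615761 mod 20709 = 15200.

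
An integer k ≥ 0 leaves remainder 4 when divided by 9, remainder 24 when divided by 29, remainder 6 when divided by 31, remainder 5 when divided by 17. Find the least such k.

The moduli are pairwise coprime; N = 9·29·31·17 = 137547.
N/9 = 15283; 15283 ≡ 1 (mod 9), inverse 1.
N/29 = 4743; 4743 ≡ 16 (mod 29); 16·20 ≡ 1, so inverse 20.
N/31 = 4437; 4437 ≡ 4 (mod 31); 4·8 ≡ 1, so inverse 8.
N/17 = 8091; 8091 ≡ 16 (mod 17); 16·16 ≡ 1, so inverse 16.
k ≡ 4·15283·1 + 24·4743·20 + 6·4437·8 + 5·8091·16 = 3198028.
3198028 mod 137547 = 34447.

34447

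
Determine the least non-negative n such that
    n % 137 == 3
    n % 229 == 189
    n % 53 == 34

1285337

The moduli are pairwise coprime; M = 137·229·53 = 1662769.
M/137 = 12137; 12137 ≡ 81 (mod 137); 81·22 ≡ 1, so inverse 22.
M/229 = 7261; 7261 ≡ 162 (mod 229); 162·41 ≡ 1, so inverse 41.
M/53 = 31373; 31373 ≡ 50 (mod 53); 50·35 ≡ 1, so inverse 35.
n ≡ 3·12137·22 + 189·7261·41 + 34·31373·35 = 94400401.
94400401 mod 1662769 = 1285337.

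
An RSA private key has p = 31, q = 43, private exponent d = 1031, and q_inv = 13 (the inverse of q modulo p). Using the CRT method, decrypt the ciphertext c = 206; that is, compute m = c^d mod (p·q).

1123

d_p = d mod (p−1) = 1031 mod 30 = 11; d_q = d mod (q−1) = 23.
m₁ = c^(d_p) mod p: c ≡ 20 (mod 31), and 20^11 mod 31 = 7.
m₂ = c^(d_q) mod q: c ≡ 34 (mod 43), and 34^23 mod 43 = 5.
h = q_inv·(m₁ − m₂) mod p = 13·(7 − 5) mod 31 = 26.
m = m₂ + h·q = 5 + 26·43 = 1123.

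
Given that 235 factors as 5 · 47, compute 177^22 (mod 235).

64

Mod 5: 177 ≡ 2; by Fermat, exponent reduces to 22 mod 4 = 2; 2^2 ≡ 4 (mod 5).
Mod 47: 177 ≡ 36; 36^22 ≡ 17 (mod 47).
Combine by CRT: x ≡ 4 (mod 5), x ≡ 17 (mod 47) ⇒ x ≡ 64 (mod 235).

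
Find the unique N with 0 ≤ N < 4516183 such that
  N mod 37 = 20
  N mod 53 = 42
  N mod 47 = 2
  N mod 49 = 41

From N ≡ 20 (mod 37) write N = 20 + 37t. Substituting into N ≡ 42 (mod 53) gives 37t ≡ 22 (mod 53), and since 37⁻¹ ≡ 43 (mod 53), t ≡ 45. Hence N ≡ 20 + 37·45 = 1685 (mod 1961).
From N ≡ 1685 (mod 1961) write N = 1685 + 1961t. Substituting into N ≡ 2 (mod 47) gives 1961t ≡ 9 (mod 47), and since 34⁻¹ ≡ 18 (mod 47), t ≡ 21. Hence N ≡ 1685 + 1961·21 = 42866 (mod 92167).
From N ≡ 42866 (mod 92167) write N = 42866 + 92167t. Substituting into N ≡ 41 (mod 49) gives 92167t ≡ 1 (mod 49), and since 47⁻¹ ≡ 24 (mod 49), t ≡ 24. Hence N ≡ 42866 + 92167·24 = 2254874 (mod 4516183).

2254874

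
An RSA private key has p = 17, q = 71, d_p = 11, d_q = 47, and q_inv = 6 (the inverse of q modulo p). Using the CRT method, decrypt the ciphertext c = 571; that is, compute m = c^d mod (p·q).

m₁ = c^(d_p) mod p: c ≡ 10 (mod 17), and 10^11 mod 17 = 3.
m₂ = c^(d_q) mod q: c ≡ 3 (mod 71), and 3^47 mod 71 = 6.
h = q_inv·(m₁ − m₂) mod p = 6·(3 − 6) mod 17 = 16.
m = m₂ + h·q = 6 + 16·71 = 1142.

1142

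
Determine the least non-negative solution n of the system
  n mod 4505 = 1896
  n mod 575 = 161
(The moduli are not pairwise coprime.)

465911

Combine the congruences pairwise.
gcd(4505, 575) = 5 and 5 | (161 − 1896), so the pair is consistent; merging gives n ≡ 465911 (mod 518075), where 518075 = lcm(4505, 575).
The solution is unique modulo lcm(4505, 575) = 518075.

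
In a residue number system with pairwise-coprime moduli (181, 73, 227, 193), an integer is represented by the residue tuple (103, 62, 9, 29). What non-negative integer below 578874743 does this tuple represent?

Combine the congruences pairwise.
From x ≡ 103 (mod 181) write x = 103 + 181t. Substituting into x ≡ 62 (mod 73) gives 181t ≡ 32 (mod 73), and since 35⁻¹ ≡ 48 (mod 73), t ≡ 3. Hence x ≡ 103 + 181·3 = 646 (mod 13213).
From x ≡ 646 (mod 13213) write x = 646 + 13213t. Substituting into x ≡ 9 (mod 227) gives 13213t ≡ 44 (mod 227), and since 47⁻¹ ≡ 29 (mod 227), t ≡ 141. Hence x ≡ 646 + 13213·141 = 1863679 (mod 2999351).
From x ≡ 1863679 (mod 2999351) write x = 1863679 + 2999351t. Substituting into x ≡ 29 (mod 193) gives 2999351t ≡ 151 (mod 193), and since 131⁻¹ ≡ 28 (mod 193), t ≡ 175. Hence x ≡ 1863679 + 2999351·175 = 526750104 (mod 578874743).

526750104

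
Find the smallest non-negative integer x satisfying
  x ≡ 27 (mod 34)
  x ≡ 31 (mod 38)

gcd(34, 38) = 2 and 2 | (31 − 27), so the pair is consistent; merging gives x ≡ 639 (mod 646), where 646 = lcm(34, 38).
The solution is unique modulo lcm(34, 38) = 646.

639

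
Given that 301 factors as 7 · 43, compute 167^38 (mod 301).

15

Mod 7: 167 ≡ 6; by Fermat, exponent reduces to 38 mod 6 = 2; 6^2 ≡ 1 (mod 7).
Mod 43: 167 ≡ 38; 38^38 ≡ 15 (mod 43).
Combine by CRT: x ≡ 1 (mod 7), x ≡ 15 (mod 43) ⇒ x ≡ 15 (mod 301).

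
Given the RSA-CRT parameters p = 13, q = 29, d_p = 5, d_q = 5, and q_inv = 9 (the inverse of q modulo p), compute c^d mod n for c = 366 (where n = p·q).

m₁ = c^(d_p) mod p: c ≡ 2 (mod 13), and 2^5 mod 13 = 6.
m₂ = c^(d_q) mod q: c ≡ 18 (mod 29), and 18^5 mod 29 = 15.
h = q_inv·(m₁ − m₂) mod p = 9·(6 − 15) mod 13 = 10.
m = m₂ + h·q = 15 + 10·29 = 305.

305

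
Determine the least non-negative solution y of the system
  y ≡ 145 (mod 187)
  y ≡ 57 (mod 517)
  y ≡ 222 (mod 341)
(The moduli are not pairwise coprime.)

95702

gcd(187, 517) = 11 and 11 | (57 − 145), so the pair is consistent; merging gives y ≡ 7812 (mod 8789), where 8789 = lcm(187, 517).
gcd(8789, 341) = 11 and 11 | (222 − 7812), so the pair is consistent; merging gives y ≡ 95702 (mod 272459), where 272459 = lcm(8789, 341).
The solution is unique modulo lcm(187, 517, 341) = 272459.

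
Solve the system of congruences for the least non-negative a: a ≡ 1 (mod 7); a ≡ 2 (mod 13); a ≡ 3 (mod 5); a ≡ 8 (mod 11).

3473

The moduli are pairwise coprime; N = 7·13·5·11 = 5005.
N/7 = 715; 715 ≡ 1 (mod 7), inverse 1.
N/13 = 385; 385 ≡ 8 (mod 13); 8·5 ≡ 1, so inverse 5.
N/5 = 1001; 1001 ≡ 1 (mod 5), inverse 1.
N/11 = 455; 455 ≡ 4 (mod 11); 4·3 ≡ 1, so inverse 3.
a ≡ 1·715·1 + 2·385·5 + 3·1001·1 + 8·455·3 = 18488.
18488 mod 5005 = 3473.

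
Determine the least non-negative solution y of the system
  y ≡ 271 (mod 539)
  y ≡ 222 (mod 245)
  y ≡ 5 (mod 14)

gcd(539, 245) = 49 and 49 | (222 − 271), so the pair is consistent; merging gives y ≡ 2427 (mod 2695), where 2695 = lcm(539, 245).
gcd(2695, 14) = 7 and 7 | (5 − 2427), so the pair is consistent; merging gives y ≡ 2427 (mod 5390), where 5390 = lcm(2695, 14).
The solution is unique modulo lcm(539, 245, 14) = 5390.

2427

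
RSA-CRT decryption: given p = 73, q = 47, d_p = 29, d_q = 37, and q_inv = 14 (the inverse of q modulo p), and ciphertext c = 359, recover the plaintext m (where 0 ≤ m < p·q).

m₁ = c^(d_p) mod p: c ≡ 67 (mod 73), and 67^29 mod 73 = 50.
m₂ = c^(d_q) mod q: c ≡ 30 (mod 47), and 30^37 mod 47 = 38.
h = q_inv·(m₁ − m₂) mod p = 14·(50 − 38) mod 73 = 22.
m = m₂ + h·q = 38 + 22·47 = 1072.

1072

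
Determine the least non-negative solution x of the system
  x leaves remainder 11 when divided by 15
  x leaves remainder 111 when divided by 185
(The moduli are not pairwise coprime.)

gcd(15, 185) = 5 and 5 | (111 − 11), so the pair is consistent; merging gives x ≡ 296 (mod 555), where 555 = lcm(15, 185).
The solution is unique modulo lcm(15, 185) = 555.

296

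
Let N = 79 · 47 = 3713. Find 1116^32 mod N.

Mod 79: 1116 ≡ 10; 10^32 ≡ 18 (mod 79).
Mod 47: 1116 ≡ 35; 35^32 ≡ 32 (mod 47).
Combine by CRT: x ≡ 18 (mod 79), x ≡ 32 (mod 47) ⇒ x ≡ 1677 (mod 3713).

1677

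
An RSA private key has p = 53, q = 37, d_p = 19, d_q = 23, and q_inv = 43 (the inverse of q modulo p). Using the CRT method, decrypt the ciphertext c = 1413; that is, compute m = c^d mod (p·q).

m₁ = c^(d_p) mod p: c ≡ 35 (mod 53), and 35^19 mod 53 = 14.
m₂ = c^(d_q) mod q: c ≡ 7 (mod 37), and 7^23 mod 37 = 9.
h = q_inv·(m₁ − m₂) mod p = 43·(14 − 9) mod 53 = 3.
m = m₂ + h·q = 9 + 3·37 = 120.

120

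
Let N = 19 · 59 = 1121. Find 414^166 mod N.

Mod 19: 414 ≡ 15; by Fermat, exponent reduces to 166 mod 18 = 4; 15^4 ≡ 9 (mod 19).
Mod 59: 414 ≡ 1; by Fermat, exponent reduces to 166 mod 58 = 50; 1^50 ≡ 1 (mod 59).
Combine by CRT: x ≡ 9 (mod 19), x ≡ 1 (mod 59) ⇒ x ≡ 237 (mod 1121).

237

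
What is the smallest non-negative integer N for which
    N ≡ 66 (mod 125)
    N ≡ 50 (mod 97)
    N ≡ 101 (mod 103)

The moduli are pairwise coprime; M = 125·97·103 = 1248875.
M/125 = 9991; 9991 ≡ 116 (mod 125); 116·111 ≡ 1, so inverse 111.
M/97 = 12875; 12875 ≡ 71 (mod 97); 71·41 ≡ 1, so inverse 41.
M/103 = 12125; 12125 ≡ 74 (mod 103); 74·71 ≡ 1, so inverse 71.
N ≡ 66·9991·111 + 50·12875·41 + 101·12125·71 = 186536191.
186536191 mod 1248875 = 453816.

453816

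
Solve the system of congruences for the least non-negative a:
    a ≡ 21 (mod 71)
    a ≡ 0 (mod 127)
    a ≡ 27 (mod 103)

616585

The moduli are pairwise coprime; N = 71·127·103 = 928751.
N/71 = 13081; 13081 ≡ 17 (mod 71); 17·46 ≡ 1, so inverse 46.
N/127 = 7313; 7313 ≡ 74 (mod 127); 74·115 ≡ 1, so inverse 115.
N/103 = 9017; 9017 ≡ 56 (mod 103); 56·46 ≡ 1, so inverse 46.
a ≡ 21·13081·46 + 0·7313·115 + 27·9017·46 = 23835360.
23835360 mod 928751 = 616585.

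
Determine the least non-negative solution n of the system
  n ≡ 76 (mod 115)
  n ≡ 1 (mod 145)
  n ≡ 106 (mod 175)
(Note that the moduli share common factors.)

2031

gcd(115, 145) = 5 and 5 | (1 − 76), so the pair is consistent; merging gives n ≡ 2031 (mod 3335), where 3335 = lcm(115, 145).
gcd(3335, 175) = 5 and 5 | (106 − 2031), so the pair is consistent; merging gives n ≡ 2031 (mod 116725), where 116725 = lcm(3335, 175).
The solution is unique modulo lcm(115, 145, 175) = 116725.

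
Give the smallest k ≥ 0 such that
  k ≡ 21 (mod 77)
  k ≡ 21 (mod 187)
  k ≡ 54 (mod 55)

2639

gcd(77, 187) = 11 and 11 | (21 − 21), so the pair is consistent; merging gives k ≡ 21 (mod 1309), where 1309 = lcm(77, 187).
gcd(1309, 55) = 11 and 11 | (54 − 21), so the pair is consistent; merging gives k ≡ 2639 (mod 6545), where 6545 = lcm(1309, 55).
The solution is unique modulo lcm(77, 187, 55) = 6545.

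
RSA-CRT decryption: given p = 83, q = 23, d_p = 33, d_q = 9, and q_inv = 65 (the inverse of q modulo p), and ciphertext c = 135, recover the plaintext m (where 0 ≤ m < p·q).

m₁ = c^(d_p) mod p: c ≡ 52 (mod 83), and 52^33 mod 83 = 72.
m₂ = c^(d_q) mod q: c ≡ 20 (mod 23), and 20^9 mod 23 = 5.
h = q_inv·(m₁ − m₂) mod p = 65·(72 − 5) mod 83 = 39.
m = m₂ + h·q = 5 + 39·23 = 902.

902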